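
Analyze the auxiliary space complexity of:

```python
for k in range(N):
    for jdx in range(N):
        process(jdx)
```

Space complexity: O(1).
Only a constant amount of auxiliary storage is used; nothing grows with n.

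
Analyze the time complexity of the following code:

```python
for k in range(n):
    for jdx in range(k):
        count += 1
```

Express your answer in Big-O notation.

Time complexity: O(n^2).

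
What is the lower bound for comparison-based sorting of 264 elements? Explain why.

A comparison-based sorting algorithm corresponds to a decision tree. With 264! possible permutations, the tree has 264! leaves. The height is at least log_2(264!) = Omega(n log n) by Stirling's approximation.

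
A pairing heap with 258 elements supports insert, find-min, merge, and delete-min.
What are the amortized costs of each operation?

Pairing heaps are self-adjusting heap-ordered trees. Insert and merge link two roots: O(1). Find-min reads the root: O(1). Delete-min removes the root, then pairs children in two passes; amortized cost is O(log 258) = O(log n).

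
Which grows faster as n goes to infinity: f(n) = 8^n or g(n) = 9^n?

g(n) = 9^n grows faster: (9/8)^n -> infinity since 9/8 > 1.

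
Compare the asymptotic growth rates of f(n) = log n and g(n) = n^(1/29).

g(n) = n^(1/29) grows faster: any positive power of n dominates log n.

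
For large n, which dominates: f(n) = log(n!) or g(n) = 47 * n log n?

f(n) = log(n!) and g(n) = 47 * n log n are Theta of each other: Stirling: log(n!) = n log n - n + O(log n) = Theta(n log n); the constant 47 doesn't change the Theta class.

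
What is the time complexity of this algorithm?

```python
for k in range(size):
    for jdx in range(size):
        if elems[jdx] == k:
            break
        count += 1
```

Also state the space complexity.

Time complexity: O(n^2).
Space complexity: O(1).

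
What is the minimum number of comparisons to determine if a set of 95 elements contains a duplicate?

Determining if 95 elements are all distinct requires Omega(n log n) comparisons in the comparison model. This follows from the element distinctness lower bound.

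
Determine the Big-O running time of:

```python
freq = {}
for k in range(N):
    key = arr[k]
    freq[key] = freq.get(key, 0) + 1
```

Time complexity: O(n).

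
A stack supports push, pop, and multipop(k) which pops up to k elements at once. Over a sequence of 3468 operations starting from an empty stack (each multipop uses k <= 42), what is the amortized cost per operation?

Each element is pushed exactly once and popped at most once (whether by pop or as part of a multipop). So the total number of individual pops over the whole sequence is at most the number of pushes, which is at most 3468. Total work <= 2 * 3468, hence O(1) amortized per operation.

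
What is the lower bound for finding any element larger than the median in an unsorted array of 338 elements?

To find an element larger than the median of 338 elements, we must see Omega(n) elements. Without seeing enough elements, an adversary can make any unseen element the median.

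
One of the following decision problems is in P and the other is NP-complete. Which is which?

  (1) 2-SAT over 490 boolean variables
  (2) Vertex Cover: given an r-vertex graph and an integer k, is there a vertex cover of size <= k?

(1) is P: 2-SAT is solvable in linear time via implication-graph SCCs.
(2) is NP-complete: one of Karp's 21 NP-complete problems (with k part of the input; for any fixed constant k it is in P).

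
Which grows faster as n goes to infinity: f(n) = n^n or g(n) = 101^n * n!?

g(n) = 101^n * n! grows faster: by Stirling n! ~ sqrt(2 pi n)(n/e)^n, so 101^n n! / n^n ~ (101/e)^n sqrt(2 pi n) -> infinity since 101/e > 1.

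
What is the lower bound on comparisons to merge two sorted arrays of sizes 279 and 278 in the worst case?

Adversary: with |279 - 278| <= 1 the inputs can be fully interleaved so that every adjacent pair in the merged output comes from different arrays. Then each of the 556 adjacent pairs must be directly compared, or the algorithm cannot determine their relative order. Standard merge meets this bound.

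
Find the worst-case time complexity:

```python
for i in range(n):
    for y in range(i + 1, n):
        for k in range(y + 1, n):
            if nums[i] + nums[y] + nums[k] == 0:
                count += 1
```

Time complexity: O(n^3).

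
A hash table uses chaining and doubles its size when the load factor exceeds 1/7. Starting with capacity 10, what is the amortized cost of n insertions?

Rehashing occurs when load exceeds 1/7. Total rehash cost is geometric series summing to O(n). Each insertion itself is O(1). Amortized: O(1).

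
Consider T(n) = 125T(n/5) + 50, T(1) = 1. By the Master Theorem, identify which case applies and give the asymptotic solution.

a=125, b=5, f(n)=50.
log_5(125) = 3 > 0.
Since f(n) = O(n^0) is polynomially smaller than n^3, Case 1 applies.
T(n) = Theta(n^3).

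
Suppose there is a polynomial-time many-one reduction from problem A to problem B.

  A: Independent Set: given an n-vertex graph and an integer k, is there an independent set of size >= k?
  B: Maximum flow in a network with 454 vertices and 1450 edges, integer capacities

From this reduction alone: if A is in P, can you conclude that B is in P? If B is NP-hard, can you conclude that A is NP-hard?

A poly-time reduction A <=_p B transfers tractability DOWN (B easy => A easy) and hardness UP (A hard => B hard), not the reverse.
From A in P, the reduction alone does NOT give B in P: any problem in P trivially reduces to SAT, yet SAT is not known to be in P.
From B NP-hard, the reduction alone does NOT give A NP-hard: again, easy problems reduce to hard ones.
(Here in fact A is NP-complete and B is in P, so no such reduction is known -- its existence would imply P = NP; the analysis concerns only what the assumed reduction would or would not let you conclude.)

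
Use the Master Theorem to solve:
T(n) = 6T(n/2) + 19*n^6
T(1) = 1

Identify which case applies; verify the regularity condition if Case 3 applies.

a=6, b=2, f(n)=19*n^6.
log_2(6) = 2.585 < 6.
f(n) = Omega(n^(2.585+epsilon)) for some epsilon > 0, so Case 3 is the candidate.
Regularity: a*f(n/b) = 6*19*(n/2)^6 = (6/64)*19*n^6 <= c*f(n) with c = 6/64 < 1. Satisfied.
Case 3: T(n) = Theta(n^6).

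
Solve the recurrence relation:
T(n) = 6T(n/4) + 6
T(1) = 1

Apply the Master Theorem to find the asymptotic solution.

a=6, b=4, f(n)=6. log_4(6) = 1.292. Case 1 of Master Theorem: T(n) = O(n^1.292).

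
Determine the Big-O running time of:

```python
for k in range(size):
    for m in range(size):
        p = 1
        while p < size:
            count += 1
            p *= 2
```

Time complexity: O(n^2 log n).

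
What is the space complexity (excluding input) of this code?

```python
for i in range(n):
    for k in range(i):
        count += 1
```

Space complexity: O(1).
Only a constant amount of auxiliary storage is used; nothing grows with n.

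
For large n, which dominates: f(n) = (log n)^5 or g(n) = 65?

f(n) = (log n)^5 grows faster: any unbounded function dominates a constant.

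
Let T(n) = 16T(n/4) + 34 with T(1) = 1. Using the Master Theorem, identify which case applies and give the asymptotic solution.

a=16, b=4, f(n)=34.
log_4(16) = 2 > 0.
Since f(n) = O(n^0) is polynomially smaller than n^2, Case 1 applies.
T(n) = Theta(n^2).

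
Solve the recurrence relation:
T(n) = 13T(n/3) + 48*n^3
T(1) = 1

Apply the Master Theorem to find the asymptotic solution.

a=13, b=3, f(n)=48*n^3. log_3(13) = 2.335 < 3. Case 3: T(n) = O(n^3).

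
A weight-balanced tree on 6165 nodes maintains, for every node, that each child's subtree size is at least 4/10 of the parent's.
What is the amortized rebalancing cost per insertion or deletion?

With balance ratio 4/10, tree height is O(log_{10/4}(6165)) = O(log n). A rebalance at a node of size s costs O(s) but requires Omega(s) updates in that subtree to retrigger. Summed over the O(log n) ancestors of the touched leaf, amortized rebalancing is O(log n).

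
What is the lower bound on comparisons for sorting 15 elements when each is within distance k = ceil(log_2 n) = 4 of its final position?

Partition the 15 positions into floor(n/k) blocks of k = 4 consecutive positions; any permutation within a block keeps every element within k of its final position, so there are at least (k!)^(n/k) distinguishable inputs. Lower bound: log_2((k!)^(n/k)) = (n/k) * log_2(k!) = Theta(n log k); with k = ceil(log_2 n), this is Omega(n log log n).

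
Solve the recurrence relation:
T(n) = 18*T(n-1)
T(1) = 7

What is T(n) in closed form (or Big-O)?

Each step multiplies by 18. T(n) = T(1)*18^(n-1) = 7*18^(n-1).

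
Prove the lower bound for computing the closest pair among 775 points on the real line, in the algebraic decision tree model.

Reduction from element distinctness: given 775 reals, the closest-pair distance is 0 iff two are equal. Element distinctness has an Omega(n log n) lower bound in the algebraic decision tree model (Ben-Or). Therefore closest pair on a line also requires Omega(n log n). Sorting then a linear scan achieves this.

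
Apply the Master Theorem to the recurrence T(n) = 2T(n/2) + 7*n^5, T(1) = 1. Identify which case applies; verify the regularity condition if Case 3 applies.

a=2, b=2, f(n)=7*n^5.
log_2(2) = 1 < 5.
f(n) = Omega(n^(1+epsilon)) for some epsilon > 0, so Case 3 is the candidate.
Regularity: a*f(n/b) = 2*7*(n/2)^5 = (2/32)*7*n^5 <= c*f(n) with c = 2/32 < 1. Satisfied.
Case 3: T(n) = Theta(n^5).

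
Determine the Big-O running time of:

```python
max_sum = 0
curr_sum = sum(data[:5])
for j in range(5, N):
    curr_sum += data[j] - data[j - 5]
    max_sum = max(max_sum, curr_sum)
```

Time complexity: O(n).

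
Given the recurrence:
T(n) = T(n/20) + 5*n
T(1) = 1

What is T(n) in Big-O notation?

Geometric series: 5*n*(1 + 1/20 + 1/20^2 + ...) = O(n). T(n) = O(n).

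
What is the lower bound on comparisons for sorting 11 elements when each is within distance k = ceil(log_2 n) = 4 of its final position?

Partition the 11 positions into floor(n/k) blocks of k = 4 consecutive positions; any permutation within a block keeps every element within k of its final position, so there are at least (k!)^(n/k) distinguishable inputs. Lower bound: log_2((k!)^(n/k)) = (n/k) * log_2(k!) = Theta(n log k); with k = ceil(log_2 n), this is Omega(n log log n).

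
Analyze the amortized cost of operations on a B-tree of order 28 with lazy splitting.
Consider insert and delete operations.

In a B-tree of order 28, a node splits when it has 28 keys. With lazy splitting, we use potential Phi = number of full nodes + number of near-empty nodes. Each split costs O(1) but reduces potential. Between splits, at least 14 insertions must occur in that node. Amortized structural cost is O(1) per operation, plus O(log_28 n) traversal.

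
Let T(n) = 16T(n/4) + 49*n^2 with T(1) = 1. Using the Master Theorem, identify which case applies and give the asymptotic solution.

a=16, b=4, f(n)=49*n^2.
log_4(16) = 2, so n^(log_b(a)) = n^2.
f(n) = Theta(n^2), so Case 2 applies.
T(n) = Theta(n^2 log n).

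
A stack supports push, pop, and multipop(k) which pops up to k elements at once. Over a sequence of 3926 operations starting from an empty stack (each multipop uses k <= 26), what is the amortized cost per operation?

Each element is pushed exactly once and popped at most once (whether by pop or as part of a multipop). So the total number of individual pops over the whole sequence is at most the number of pushes, which is at most 3926. Total work <= 2 * 3926, hence O(1) amortized per operation.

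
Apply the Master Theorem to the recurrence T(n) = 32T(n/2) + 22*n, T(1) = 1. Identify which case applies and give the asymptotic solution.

a=32, b=2, f(n)=22*n.
log_2(32) = 5 > 1.
Since f(n) = O(n^1) is polynomially smaller than n^5, Case 1 applies.
T(n) = Theta(n^5).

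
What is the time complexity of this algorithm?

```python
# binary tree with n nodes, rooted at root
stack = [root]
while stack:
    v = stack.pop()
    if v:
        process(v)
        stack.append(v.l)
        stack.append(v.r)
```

Time complexity: O(n).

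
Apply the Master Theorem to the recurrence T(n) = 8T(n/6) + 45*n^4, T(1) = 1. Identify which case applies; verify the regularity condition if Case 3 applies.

a=8, b=6, f(n)=45*n^4.
log_6(8) = 1.161 < 4.
f(n) = Omega(n^(1.161+epsilon)) for some epsilon > 0, so Case 3 is the candidate.
Regularity: a*f(n/b) = 8*45*(n/6)^4 = (8/1296)*45*n^4 <= c*f(n) with c = 8/1296 < 1. Satisfied.
Case 3: T(n) = Theta(n^4).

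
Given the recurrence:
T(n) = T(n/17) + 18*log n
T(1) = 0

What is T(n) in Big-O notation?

Each of the log_17(n) levels adds O(log n). T(n) = O(log^2 n).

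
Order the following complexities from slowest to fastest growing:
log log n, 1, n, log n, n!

Ordered by growth rate: 1 < log log n < log n < n < n!.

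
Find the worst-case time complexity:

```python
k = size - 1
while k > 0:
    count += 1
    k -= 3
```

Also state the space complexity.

Time complexity: O(n).
Space complexity: O(1).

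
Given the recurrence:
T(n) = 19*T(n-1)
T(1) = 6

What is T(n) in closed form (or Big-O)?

Each step multiplies by 19. T(n) = T(1)*19^(n-1) = 6*19^(n-1).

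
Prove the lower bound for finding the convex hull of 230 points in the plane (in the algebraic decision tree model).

Reduction from sorting: given 230 numbers x_1,...,x_{230}, map x_i to the point (x_i, x_i^2) on the parabola y = x^2. All points are on the convex hull, and walking the hull gives them in sorted x-order. Since sorting requires Omega(n log n), so does planar convex hull.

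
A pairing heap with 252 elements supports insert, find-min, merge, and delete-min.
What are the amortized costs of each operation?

Pairing heaps are self-adjusting heap-ordered trees. Insert and merge link two roots: O(1). Find-min reads the root: O(1). Delete-min removes the root, then pairs children in two passes; amortized cost is O(log 252) = O(log n).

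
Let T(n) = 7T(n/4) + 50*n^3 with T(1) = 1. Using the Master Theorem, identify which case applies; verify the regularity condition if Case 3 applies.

a=7, b=4, f(n)=50*n^3.
log_4(7) = 1.404 < 3.
f(n) = Omega(n^(1.404+epsilon)) for some epsilon > 0, so Case 3 is the candidate.
Regularity: a*f(n/b) = 7*50*(n/4)^3 = (7/64)*50*n^3 <= c*f(n) with c = 7/64 < 1. Satisfied.
Case 3: T(n) = Theta(n^3).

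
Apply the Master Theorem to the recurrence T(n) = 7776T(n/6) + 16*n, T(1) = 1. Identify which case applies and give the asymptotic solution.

a=7776, b=6, f(n)=16*n.
log_6(7776) = 5 > 1.
Since f(n) = O(n^1) is polynomially smaller than n^5, Case 1 applies.
T(n) = Theta(n^5).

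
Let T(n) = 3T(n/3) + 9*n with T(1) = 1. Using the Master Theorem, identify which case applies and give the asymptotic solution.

a=3, b=3, f(n)=9*n.
log_3(3) = 1, so n^(log_b(a)) = n.
f(n) = Theta(n), so Case 2 applies.
T(n) = Theta(n log n).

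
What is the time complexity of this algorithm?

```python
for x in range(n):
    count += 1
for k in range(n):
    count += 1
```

Time complexity: O(n).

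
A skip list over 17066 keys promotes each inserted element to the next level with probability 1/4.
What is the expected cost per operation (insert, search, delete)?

Expected number of levels is O(log_4(17066)) = O(log n). A search visits O(1) expected nodes per level over O(log n) levels. Insert/delete are a search plus O(1) pointer updates per level. Expected O(log n) per operation.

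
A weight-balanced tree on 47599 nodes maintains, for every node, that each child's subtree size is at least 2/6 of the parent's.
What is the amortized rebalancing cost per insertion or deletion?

With balance ratio 2/6, tree height is O(log_{6/2}(47599)) = O(log n). A rebalance at a node of size s costs O(s) but requires Omega(s) updates in that subtree to retrigger. Summed over the O(log n) ancestors of the touched leaf, amortized rebalancing is O(log n).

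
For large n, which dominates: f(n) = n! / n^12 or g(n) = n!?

g(n) = n! grows faster: the ratio n!/(n!/n^12) = n^12 -> infinity.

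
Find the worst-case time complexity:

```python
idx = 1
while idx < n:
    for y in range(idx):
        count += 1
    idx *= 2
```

Time complexity: O(n).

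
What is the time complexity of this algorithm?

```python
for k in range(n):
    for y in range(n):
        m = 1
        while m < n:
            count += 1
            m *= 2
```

Time complexity: O(n^2 log n).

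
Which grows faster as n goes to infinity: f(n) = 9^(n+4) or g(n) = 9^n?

f(n) = 9^(n+4) and g(n) = 9^n are Theta of each other: 9^(n+4) = 9^4 * 9^n = Theta(9^n).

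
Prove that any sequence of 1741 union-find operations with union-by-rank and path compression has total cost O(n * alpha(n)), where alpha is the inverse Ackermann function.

Using Tarjan's analysis with rank-based potential function. Union-by-rank keeps tree height O(log n). Path compression flattens paths during find. For n = 1741 operations, total cost is O(n * alpha(n)), effectively O(n) since alpha grows incredibly slowly.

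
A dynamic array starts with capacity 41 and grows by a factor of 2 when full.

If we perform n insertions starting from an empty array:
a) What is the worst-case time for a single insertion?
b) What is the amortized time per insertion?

(a) Worst-case single insertion: O(n) -- when the array is full at capacity c, the resize copies all c elements, and c can be Theta(n).
(b) Resizes happen at sizes 41, 82, 164, ... Total copy cost for n insertions: 41 + 82 + ... = O(n) (geometric series with ratio 1/2). Amortized cost per insertion: O(n)/n = O(1).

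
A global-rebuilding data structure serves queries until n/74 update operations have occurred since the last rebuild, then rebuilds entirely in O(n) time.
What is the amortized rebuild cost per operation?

The O(n) rebuild is triggered by n/74 operations, so each contributes O(n)/(n/74) = O(74) = O(1) to the rebuild cost.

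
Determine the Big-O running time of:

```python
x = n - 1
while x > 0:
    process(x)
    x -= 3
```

Time complexity: O(n).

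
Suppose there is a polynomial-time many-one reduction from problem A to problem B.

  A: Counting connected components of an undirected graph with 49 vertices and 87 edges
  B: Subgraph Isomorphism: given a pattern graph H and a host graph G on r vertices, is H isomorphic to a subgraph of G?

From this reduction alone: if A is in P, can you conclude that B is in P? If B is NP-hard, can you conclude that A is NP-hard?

A poly-time reduction A <=_p B transfers tractability DOWN (B easy => A easy) and hardness UP (A hard => B hard), not the reverse.
From A in P, the reduction alone does NOT give B in P: any problem in P trivially reduces to SAT, yet SAT is not known to be in P.
From B NP-hard, the reduction alone does NOT give A NP-hard: again, easy problems reduce to hard ones.
(Here in fact A is P and B is NP-complete.)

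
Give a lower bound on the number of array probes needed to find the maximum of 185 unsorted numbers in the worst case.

Adversary: any unprobed cell could hold a value larger than everything seen so far. If fewer than 185 cells are probed, the adversary places the max in an unprobed cell. So all 185 cells must be examined; together with 185-1 comparisons this is tight.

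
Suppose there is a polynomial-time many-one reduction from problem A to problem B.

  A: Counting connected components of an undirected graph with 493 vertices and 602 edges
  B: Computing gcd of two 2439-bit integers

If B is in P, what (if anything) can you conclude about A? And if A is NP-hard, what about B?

A poly-time reduction A <=_p B means any A-instance can be transformed to a B-instance in poly time.
If B is in P: compose the reduction with B's poly-time algorithm to solve A in poly time, so A is in P.
If A is NP-hard: every NP problem reduces to A, which reduces to B; composing reductions, every NP problem reduces to B, so B is NP-hard.
(Here in fact A is P and B is P.)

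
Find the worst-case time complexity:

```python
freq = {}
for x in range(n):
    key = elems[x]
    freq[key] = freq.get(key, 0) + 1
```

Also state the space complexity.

Time complexity: O(n).
Space complexity: O(n).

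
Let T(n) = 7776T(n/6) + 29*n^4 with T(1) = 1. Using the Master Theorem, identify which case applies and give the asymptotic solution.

a=7776, b=6, f(n)=29*n^4.
log_6(7776) = 5 > 4.
Since f(n) = O(n^4) is polynomially smaller than n^5, Case 1 applies.
T(n) = Theta(n^5).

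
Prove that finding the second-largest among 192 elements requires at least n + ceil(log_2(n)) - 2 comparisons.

Lower bound (adversary): identifying the maximum requires 192-1 comparisons (each eliminates one candidate). Assign weight 1 to each element; on each comparison the adversary lets the heavier side win and gives it the loser's weight. The max ends with weight 192, but each comparison it wins at most doubles its weight, so the max must win >= ceil(log_2(192)) = 8 comparisons. The second-largest is one of those 8 direct losers to the max, and identifying which one is largest needs >= 8-1 further comparisons. Total >= 192-1 + 8-1 = 198.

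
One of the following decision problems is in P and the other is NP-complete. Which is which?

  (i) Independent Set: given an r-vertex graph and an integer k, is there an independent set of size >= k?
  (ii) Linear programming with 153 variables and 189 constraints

(i) is NP-complete: complement of Clique (with k part of the input).
(ii) is P: the ellipsoid and interior-point methods run in polynomial time.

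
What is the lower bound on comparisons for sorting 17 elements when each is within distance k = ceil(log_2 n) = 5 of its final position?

Partition the 17 positions into floor(n/k) blocks of k = 5 consecutive positions; any permutation within a block keeps every element within k of its final position, so there are at least (k!)^(n/k) distinguishable inputs. Lower bound: log_2((k!)^(n/k)) = (n/k) * log_2(k!) = Theta(n log k); with k = ceil(log_2 n), this is Omega(n log log n).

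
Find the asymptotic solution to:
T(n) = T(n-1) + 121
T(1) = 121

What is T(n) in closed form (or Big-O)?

Unrolling: T(n) = T(n-1) + 121 = T(n-2) + 2*121 = ... = T(1) + (n-1)*121 = 121 + (n-1)*121 = 121n.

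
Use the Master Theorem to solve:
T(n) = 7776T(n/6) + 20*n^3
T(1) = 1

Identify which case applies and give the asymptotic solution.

a=7776, b=6, f(n)=20*n^3.
log_6(7776) = 5 > 3.
Since f(n) = O(n^3) is polynomially smaller than n^5, Case 1 applies.
T(n) = Theta(n^5).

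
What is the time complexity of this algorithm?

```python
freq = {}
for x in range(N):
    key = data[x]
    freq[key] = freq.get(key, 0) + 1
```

Time complexity: O(n).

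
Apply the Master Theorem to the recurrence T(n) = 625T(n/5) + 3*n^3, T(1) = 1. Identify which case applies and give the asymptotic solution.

a=625, b=5, f(n)=3*n^3.
log_5(625) = 4 > 3.
Since f(n) = O(n^3) is polynomially smaller than n^4, Case 1 applies.
T(n) = Theta(n^4).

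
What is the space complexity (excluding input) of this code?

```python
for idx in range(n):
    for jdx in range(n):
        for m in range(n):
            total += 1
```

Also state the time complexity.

Space complexity: O(1).
Only a constant amount of auxiliary storage is used; nothing grows with n.
Time complexity: O(n^3).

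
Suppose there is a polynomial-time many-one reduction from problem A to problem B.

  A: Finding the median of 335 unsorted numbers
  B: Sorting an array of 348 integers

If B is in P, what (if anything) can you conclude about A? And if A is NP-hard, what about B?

A poly-time reduction A <=_p B means any A-instance can be transformed to a B-instance in poly time.
If B is in P: compose the reduction with B's poly-time algorithm to solve A in poly time, so A is in P.
If A is NP-hard: every NP problem reduces to A, which reduces to B; composing reductions, every NP problem reduces to B, so B is NP-hard.
(Here in fact A is P and B is P.)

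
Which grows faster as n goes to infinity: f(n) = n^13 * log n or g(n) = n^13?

f(n) = n^13 * log n grows faster: extra log n factor -> infinity.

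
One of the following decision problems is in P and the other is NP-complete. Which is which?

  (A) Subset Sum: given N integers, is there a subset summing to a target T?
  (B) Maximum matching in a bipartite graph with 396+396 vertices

(A) is NP-complete: one of Karp's 21 NP-complete problems.
(B) is P: Hopcroft-Karp runs in O(E sqrt(V)).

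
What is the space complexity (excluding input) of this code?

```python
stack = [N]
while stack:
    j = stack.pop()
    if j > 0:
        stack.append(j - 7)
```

Space complexity: O(1).
Only a constant amount of auxiliary storage is used; nothing grows with n.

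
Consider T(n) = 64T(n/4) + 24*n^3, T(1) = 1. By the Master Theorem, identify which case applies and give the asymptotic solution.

a=64, b=4, f(n)=24*n^3.
log_4(64) = 3, so n^(log_b(a)) = n^3.
f(n) = Theta(n^3), so Case 2 applies.
T(n) = Theta(n^3 log n).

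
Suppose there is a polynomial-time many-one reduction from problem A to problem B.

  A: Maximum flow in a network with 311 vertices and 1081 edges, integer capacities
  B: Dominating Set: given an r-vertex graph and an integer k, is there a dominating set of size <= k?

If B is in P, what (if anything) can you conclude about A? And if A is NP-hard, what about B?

A poly-time reduction A <=_p B means any A-instance can be transformed to a B-instance in poly time.
If B is in P: compose the reduction with B's poly-time algorithm to solve A in poly time, so A is in P.
If A is NP-hard: every NP problem reduces to A, which reduces to B; composing reductions, every NP problem reduces to B, so B is NP-hard.
(Here in fact A is P and B is NP-complete.)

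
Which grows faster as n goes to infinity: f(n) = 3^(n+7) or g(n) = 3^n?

f(n) = 3^(n+7) and g(n) = 3^n are Theta of each other: 3^(n+7) = 3^7 * 3^n = Theta(3^n).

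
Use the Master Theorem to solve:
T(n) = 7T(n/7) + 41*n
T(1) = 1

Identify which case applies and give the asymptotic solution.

a=7, b=7, f(n)=41*n.
log_7(7) = 1, so n^(log_b(a)) = n.
f(n) = Theta(n), so Case 2 applies.
T(n) = Theta(n log n).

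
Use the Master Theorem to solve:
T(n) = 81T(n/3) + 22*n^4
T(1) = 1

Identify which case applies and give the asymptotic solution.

a=81, b=3, f(n)=22*n^4.
log_3(81) = 4, so n^(log_b(a)) = n^4.
f(n) = Theta(n^4), so Case 2 applies.
T(n) = Theta(n^4 log n).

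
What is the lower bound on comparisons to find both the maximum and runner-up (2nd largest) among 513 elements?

Lower bound: finding the max needs 513-1 comparisons. By an adversary weight-doubling argument, the maximum element must personally win at least ceil(log_2(513)) = 10 comparisons in any correct algorithm. The 2nd largest is among those 10 direct losers, and distinguishing it requires 10-1 more comparisons. Total >= 513-1 + 10-1 = 521. A balanced tournament achieves this bound exactly.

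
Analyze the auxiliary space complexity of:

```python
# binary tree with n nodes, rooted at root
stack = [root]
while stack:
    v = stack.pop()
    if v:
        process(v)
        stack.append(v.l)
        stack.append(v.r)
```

Space complexity: O(n).
Auxiliary storage grows linearly with the input size n in the worst case.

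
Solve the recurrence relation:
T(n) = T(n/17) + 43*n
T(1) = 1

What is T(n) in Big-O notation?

Geometric series: 43*n*(1 + 1/17 + 1/17^2 + ...) = O(n). T(n) = O(n).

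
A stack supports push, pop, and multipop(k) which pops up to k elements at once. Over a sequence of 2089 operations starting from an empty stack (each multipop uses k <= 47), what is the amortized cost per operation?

Each element is pushed exactly once and popped at most once (whether by pop or as part of a multipop). So the total number of individual pops over the whole sequence is at most the number of pushes, which is at most 2089. Total work <= 2 * 2089, hence O(1) amortized per operation.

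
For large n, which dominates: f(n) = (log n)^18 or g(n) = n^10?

g(n) = n^10 grows faster: any positive polynomial dominates any polylog.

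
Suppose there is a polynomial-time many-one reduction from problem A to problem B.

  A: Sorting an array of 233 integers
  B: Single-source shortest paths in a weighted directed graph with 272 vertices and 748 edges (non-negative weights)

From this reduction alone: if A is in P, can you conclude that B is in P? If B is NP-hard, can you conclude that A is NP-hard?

A poly-time reduction A <=_p B transfers tractability DOWN (B easy => A easy) and hardness UP (A hard => B hard), not the reverse.
From A in P, the reduction alone does NOT give B in P: any problem in P trivially reduces to SAT, yet SAT is not known to be in P.
From B NP-hard, the reduction alone does NOT give A NP-hard: again, easy problems reduce to hard ones.
(Here in fact A is P and B is P.)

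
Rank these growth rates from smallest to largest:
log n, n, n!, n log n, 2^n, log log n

Ordered by growth rate: log log n < log n < n < n log n < 2^n < n!.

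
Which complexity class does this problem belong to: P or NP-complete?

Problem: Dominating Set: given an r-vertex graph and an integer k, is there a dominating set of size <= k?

This problem is NP-complete: reduces from Set Cover (with k part of the input).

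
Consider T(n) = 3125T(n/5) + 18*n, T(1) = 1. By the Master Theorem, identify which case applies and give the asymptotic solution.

a=3125, b=5, f(n)=18*n.
log_5(3125) = 5 > 1.
Since f(n) = O(n^1) is polynomially smaller than n^5, Case 1 applies.
T(n) = Theta(n^5).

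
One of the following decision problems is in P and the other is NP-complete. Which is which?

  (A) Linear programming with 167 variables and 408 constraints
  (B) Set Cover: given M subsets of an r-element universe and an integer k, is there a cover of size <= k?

(A) is P: the ellipsoid and interior-point methods run in polynomial time.
(B) is NP-complete: one of Karp's 21 NP-complete problems (with k part of the input).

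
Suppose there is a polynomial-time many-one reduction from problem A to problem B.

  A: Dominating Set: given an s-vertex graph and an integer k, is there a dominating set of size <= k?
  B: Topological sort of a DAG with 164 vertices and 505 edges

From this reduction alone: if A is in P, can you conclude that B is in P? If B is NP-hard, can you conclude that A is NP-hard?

A poly-time reduction A <=_p B transfers tractability DOWN (B easy => A easy) and hardness UP (A hard => B hard), not the reverse.
From A in P, the reduction alone does NOT give B in P: any problem in P trivially reduces to SAT, yet SAT is not known to be in P.
From B NP-hard, the reduction alone does NOT give A NP-hard: again, easy problems reduce to hard ones.
(Here in fact A is NP-complete and B is in P, so no such reduction is known -- its existence would imply P = NP; the analysis concerns only what the assumed reduction would or would not let you conclude.)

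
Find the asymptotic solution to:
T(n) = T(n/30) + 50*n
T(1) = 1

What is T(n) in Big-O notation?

Geometric series: 50*n*(1 + 1/30 + 1/30^2 + ...) = O(n). T(n) = O(n).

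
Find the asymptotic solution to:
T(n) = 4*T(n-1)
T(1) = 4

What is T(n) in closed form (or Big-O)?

Each step multiplies by 4. T(n) = T(1)*4^(n-1) = 4*4^(n-1).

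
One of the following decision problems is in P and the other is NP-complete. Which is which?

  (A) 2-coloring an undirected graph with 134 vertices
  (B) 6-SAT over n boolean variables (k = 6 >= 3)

(A) is P: 2-coloring is bipartiteness testing via BFS, O(V+E).
(B) is NP-complete: 3-SAT is NP-complete (Cook-Levin); k-SAT for k>=3 reduces from 3-SAT.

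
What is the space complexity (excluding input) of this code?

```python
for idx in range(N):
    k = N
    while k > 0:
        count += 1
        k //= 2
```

Space complexity: O(1).
Only a constant amount of auxiliary storage is used; nothing grows with n.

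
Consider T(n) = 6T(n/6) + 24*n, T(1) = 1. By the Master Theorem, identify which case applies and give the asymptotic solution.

a=6, b=6, f(n)=24*n.
log_6(6) = 1, so n^(log_b(a)) = n.
f(n) = Theta(n), so Case 2 applies.
T(n) = Theta(n log n).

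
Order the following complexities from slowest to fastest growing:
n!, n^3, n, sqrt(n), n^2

Ordered by growth rate: sqrt(n) < n < n^2 < n^3 < n!.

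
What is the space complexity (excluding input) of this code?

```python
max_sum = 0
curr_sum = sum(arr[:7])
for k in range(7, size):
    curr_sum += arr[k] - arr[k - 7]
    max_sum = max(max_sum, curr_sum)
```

Space complexity: O(1).
Only a constant amount of auxiliary storage is used; nothing grows with n.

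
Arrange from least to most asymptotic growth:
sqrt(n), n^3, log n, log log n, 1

Ordered by growth rate: 1 < log log n < log n < sqrt(n) < n^3.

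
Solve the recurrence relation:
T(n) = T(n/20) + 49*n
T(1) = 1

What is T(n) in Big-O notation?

Geometric series: 49*n*(1 + 1/20 + 1/20^2 + ...) = O(n). T(n) = O(n).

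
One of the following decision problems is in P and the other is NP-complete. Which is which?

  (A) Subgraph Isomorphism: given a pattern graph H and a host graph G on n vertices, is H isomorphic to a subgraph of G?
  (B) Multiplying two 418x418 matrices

(A) is NP-complete: generalizes Clique and Hamiltonian Path (pattern size is part of the input).
(B) is P: the schoolbook algorithm runs in O(n^3).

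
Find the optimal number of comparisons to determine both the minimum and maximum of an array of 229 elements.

Naive approach: 456 comparisons (228 for max + 228 for min).
Optimal: Compare elements in pairs first (floor(n/2) = 114 comparisons), then find max among winners and min among losers (114 comparisons each).
Total: ceil(3n/2) - 2 = 342 comparisons. An adversary argument shows this is also a lower bound.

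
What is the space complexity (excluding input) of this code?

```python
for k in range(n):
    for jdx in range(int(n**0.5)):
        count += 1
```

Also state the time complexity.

Space complexity: O(1).
Only a constant amount of auxiliary storage is used; nothing grows with n.
Time complexity: O(n * sqrt(n)).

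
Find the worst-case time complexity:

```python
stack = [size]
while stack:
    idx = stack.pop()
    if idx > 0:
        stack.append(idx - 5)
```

Time complexity: O(n).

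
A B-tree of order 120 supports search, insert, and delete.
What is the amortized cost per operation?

B-tree of order 120 has height O(log_120 n). Each operation traverses the tree height. Splits during insert and merges during delete are O(1) each and occur at most once per level. Total cost per operation: O(log_120 n).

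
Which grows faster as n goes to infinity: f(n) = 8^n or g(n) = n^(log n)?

f(n) = 8^n grows faster: take logs: log(n^(log n)) = (log n)^2, log(8^n) = n log 8; n dominates (log n)^2.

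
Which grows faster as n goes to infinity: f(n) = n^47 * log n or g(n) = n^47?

f(n) = n^47 * log n grows faster: extra log n factor -> infinity.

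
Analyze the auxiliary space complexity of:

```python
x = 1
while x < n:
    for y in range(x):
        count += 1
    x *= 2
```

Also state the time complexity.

Space complexity: O(1).
Only a constant amount of auxiliary storage is used; nothing grows with n.
Time complexity: O(n).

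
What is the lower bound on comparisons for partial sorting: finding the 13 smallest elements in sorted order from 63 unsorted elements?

Finding 13 smallest of 63 in sorted order: Omega(63) to identify the 13 smallest, plus Omega(13 log 13) to sort them. Total: Omega(n + k log k).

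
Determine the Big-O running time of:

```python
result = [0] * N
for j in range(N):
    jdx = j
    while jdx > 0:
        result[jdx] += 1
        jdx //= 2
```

Time complexity: O(n log n).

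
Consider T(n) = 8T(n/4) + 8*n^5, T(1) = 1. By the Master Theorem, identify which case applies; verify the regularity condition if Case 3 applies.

a=8, b=4, f(n)=8*n^5.
log_4(8) = 1.5 < 5.
f(n) = Omega(n^(1.5+epsilon)) for some epsilon > 0, so Case 3 is the candidate.
Regularity: a*f(n/b) = 8*8*(n/4)^5 = (8/1024)*8*n^5 <= c*f(n) with c = 8/1024 < 1. Satisfied.
Case 3: T(n) = Theta(n^5).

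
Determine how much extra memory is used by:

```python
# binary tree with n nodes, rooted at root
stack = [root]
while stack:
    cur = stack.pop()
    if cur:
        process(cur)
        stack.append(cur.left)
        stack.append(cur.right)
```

Space complexity: O(n).
Auxiliary storage grows linearly with the input size n in the worst case.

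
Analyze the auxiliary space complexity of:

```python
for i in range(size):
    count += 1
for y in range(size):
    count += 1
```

Space complexity: O(1).
Only a constant amount of auxiliary storage is used; nothing grows with n.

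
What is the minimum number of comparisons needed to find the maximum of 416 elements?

Finding the maximum requires 415 comparisons. Each comparison eliminates exactly one candidate. With 416 candidates, we need 415 eliminations.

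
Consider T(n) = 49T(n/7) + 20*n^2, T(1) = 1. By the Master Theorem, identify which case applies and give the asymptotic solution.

a=49, b=7, f(n)=20*n^2.
log_7(49) = 2, so n^(log_b(a)) = n^2.
f(n) = Theta(n^2), so Case 2 applies.
T(n) = Theta(n^2 log n).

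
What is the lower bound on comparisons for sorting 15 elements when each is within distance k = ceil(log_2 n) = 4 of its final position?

Partition the 15 positions into floor(n/k) blocks of k = 4 consecutive positions; any permutation within a block keeps every element within k of its final position, so there are at least (k!)^(n/k) distinguishable inputs. Lower bound: log_2((k!)^(n/k)) = (n/k) * log_2(k!) = Theta(n log k); with k = ceil(log_2 n), this is Omega(n log log n).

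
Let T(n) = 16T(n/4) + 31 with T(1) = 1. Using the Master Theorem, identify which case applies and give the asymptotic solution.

a=16, b=4, f(n)=31.
log_4(16) = 2 > 0.
Since f(n) = O(n^0) is polynomially smaller than n^2, Case 1 applies.
T(n) = Theta(n^2).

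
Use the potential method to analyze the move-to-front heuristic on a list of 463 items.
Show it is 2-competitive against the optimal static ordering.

Let Phi = number of inversions between the MTF list and the optimal static list (0 <= Phi <= C(463,2)). Accessing an element at MTF position k and optimal position j: the move-to-front destroys all k-1 inversions in front of it that are not in front in optimal (>= k-j of them) and creates at most j-1 new ones. Amortized cost <= k + (j-1) - (k-j) = 2j - 1 <= 2 * optimal cost.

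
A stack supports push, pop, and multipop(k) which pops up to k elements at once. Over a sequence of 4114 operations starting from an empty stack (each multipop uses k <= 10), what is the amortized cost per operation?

Each element is pushed exactly once and popped at most once (whether by pop or as part of a multipop). So the total number of individual pops over the whole sequence is at most the number of pushes, which is at most 4114. Total work <= 2 * 4114, hence O(1) amortized per operation.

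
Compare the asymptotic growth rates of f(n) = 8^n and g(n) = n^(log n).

f(n) = 8^n grows faster: take logs: log(n^(log n)) = (log n)^2, log(8^n) = n log 8; n dominates (log n)^2.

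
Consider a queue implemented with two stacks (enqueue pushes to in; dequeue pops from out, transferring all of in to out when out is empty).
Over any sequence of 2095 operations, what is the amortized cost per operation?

Each element is pushed to in once, popped once, pushed to out once, and popped once: 4 unit operations over its lifetime. Over 2095 operations the total work is O(2095). Amortized O(1) per enqueue/dequeue.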